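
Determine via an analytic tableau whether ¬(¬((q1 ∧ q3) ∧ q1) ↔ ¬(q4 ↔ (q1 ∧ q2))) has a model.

Satisfiable

Initial set: {T ¬(¬((q1 ∧ q3) ∧ q1) ↔ ¬(q4 ↔ (q1 ∧ q2)))}.
T ¬(¬((q1 ∧ q3) ∧ q1) ↔ ¬(q4 ↔ (q1 ∧ q2))): β-rule — branch into T ¬((q1 ∧ q3) ∧ q1), F ¬(q4 ↔ (q1 ∧ q2))  //  F ¬((q1 ∧ q3) ∧ q1), T ¬(q4 ↔ (q1 ∧ q2)).
  branch 1 (add T ¬((q1 ∧ q3) ∧ q1), F ¬(q4 ↔ (q1 ∧ q2))):
    T ¬((q1 ∧ q3) ∧ q1): β-rule — branch into F (q1 ∧ q3)  //  F q1.
      branch 1.1 (add F (q1 ∧ q3)):
        F ¬(q4 ↔ (q1 ∧ q2)): β-rule — branch into T q4, T (q1 ∧ q2)  //  F q4, F (q1 ∧ q2).
          branch 1.1.1 (add T q4, T (q1 ∧ q2)):
            T (q1 ∧ q2): α-rule — add T q1, T q2.
            F (q1 ∧ q3): β-rule — branch into F q1  //  F q3.
              branch 1.1.1.1 (add F q1):
                × closes — contains both q1 and ¬q1.
              branch 1.1.1.2 (add F q3):
                ○ open, literals {q1=1, q2=1, q3=0, q4=1}.
          branch 1.1.2 (add F q4, F (q1 ∧ q2)):
            F (q1 ∧ q3): β-rule — branch into F q1  //  F q3.
              branch 1.1.2.1 (add F q1):
                F (q1 ∧ q2): β-rule — branch into F q1  //  F q2.
                  branch 1.1.2.1.1 (add F q1):
                    ○ open, literals {q1=0, q4=0}.
                  branch 1.1.2.1.2 (add F q2):
                    ○ open, literals {q1=0, q2=0, q4=0}.
              branch 1.1.2.2 (add F q3):
                F (q1 ∧ q2): β-rule — branch into F q1  //  F q2.
                  branch 1.1.2.2.1 (add F q1):
                    ○ open, literals {q1=0, q3=0, q4=0}.
                  branch 1.1.2.2.2 (add F q2):
                    ○ open, literals {q2=0, q3=0, q4=0}.
      branch 1.2 (add F q1):
        F ¬(q4 ↔ (q1 ∧ q2)): β-rule — branch into T q4, T (q1 ∧ q2)  //  F q4, F (q1 ∧ q2).
          branch 1.2.1 (add T q4, T (q1 ∧ q2)):
            T (q1 ∧ q2): α-rule — add T q1, T q2.
            × closes — contains both q1 and ¬q1.
          branch 1.2.2 (add F q4, F (q1 ∧ q2)):
            F (q1 ∧ q2): β-rule — branch into F q1  //  F q2.
              branch 1.2.2.1 (add F q1):
                ○ open, literals {q1=0, q4=0}.
              branch 1.2.2.2 (add F q2):
                ○ open, literals {q1=0, q2=0, q4=0}.
  branch 2 (add F ¬((q1 ∧ q3) ∧ q1), T ¬(q4 ↔ (q1 ∧ q2))):
    F ¬((q1 ∧ q3) ∧ q1): α-rule — add T (q1 ∧ q3), T q1.
    T (q1 ∧ q3): α-rule — add T q1, T q3.
    T ¬(q4 ↔ (q1 ∧ q2)): β-rule — branch into T q4, F (q1 ∧ q2)  //  F q4, T (q1 ∧ q2).
      branch 2.1 (add T q4, F (q1 ∧ q2)):
        F (q1 ∧ q2): β-rule — branch into F q1  //  F q2.
          branch 2.1.1 (add F q1):
            × closes — contains both q1 and ¬q1.
          branch 2.1.2 (add F q2):
            ○ open, literals {q1=1, q2=0, q3=1, q4=1}.
      branch 2.2 (add F q4, T (q1 ∧ q2)):
        T (q1 ∧ q2): α-rule — add T q1, T q2.
        ○ open, literals {q1=1, q2=1, q3=1, q4=0}.
3 branches closed, 9 open.
An open branch gives a satisfying assignment: q1=1, q2=1, q3=0, q4=1.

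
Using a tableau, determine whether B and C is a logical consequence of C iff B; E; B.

Yes

Initial set: {(C iff B); E; B; not (B and C)}.
(C iff B): β-rule — branch into C, B  //  not C, not B.
  branch 1 (add C, B):
    not (B and C): β-rule — branch into not B  //  not C.
      branch 1.1 (add not B):
        × closes — contains both B and not B.
      branch 1.2 (add not C):
        × closes — contains both C and not C.
  branch 2 (add not C, not B):
    × closes — contains both B and not B.
All 3 branches close.
Every branch closed, so the premises entail the conclusion.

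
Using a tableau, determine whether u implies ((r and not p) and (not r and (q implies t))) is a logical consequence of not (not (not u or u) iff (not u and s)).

Initial set: {not (not (not u or u) iff (not u and s)); not (u implies ((r and not p) and (not r and (q implies t))))}.
not (u implies ((r and not p) and (not r and (q implies t)))): α-rule — add u, not ((r and not p) and (not r and (q implies t))).
not (not (not u or u) iff (not u and s)): β-rule — branch into not (not u or u), not (not u and s)  //  not not (not u or u), (not u and s).
  branch 1 (add not (not u or u), not (not u and s)):
    not (not u or u): α-rule — add not not u, not u.
    × closes — contains both u and not u.
  branch 2 (add not not (not u or u), (not u and s)):
    (not u and s): α-rule — add not u, s.
    × closes — contains both u and not u.
All 2 branches close.
Every branch closed, so the premises entail the conclusion.

Yes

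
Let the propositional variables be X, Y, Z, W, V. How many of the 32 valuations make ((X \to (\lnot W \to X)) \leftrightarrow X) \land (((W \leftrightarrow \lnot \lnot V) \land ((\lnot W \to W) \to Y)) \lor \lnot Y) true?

Initial set: {T (((X \to (\lnot W \to X)) \leftrightarrow X) \land (((W \leftrightarrow \lnot \lnot V) \land ((\lnot W \to W) \to Y)) \lor \lnot Y))}.
T (((X \to (\lnot W \to X)) \leftrightarrow X) \land (((W \leftrightarrow \lnot \lnot V) \land ((\lnot W \to W) \to Y)) \lor \lnot Y)): α-rule — add T ((X \to (\lnot W \to X)) \leftrightarrow X), T (((W \leftrightarrow \lnot \lnot V) \land ((\lnot W \to W) \to Y)) \lor \lnot Y).
T ((X \to (\lnot W \to X)) \leftrightarrow X): β-rule — branch into T (X \to (\lnot W \to X)), T X  //  F (X \to (\lnot W \to X)), F X.
  branch 1 (add T (X \to (\lnot W \to X)), T X):
    T (((W \leftrightarrow \lnot \lnot V) \land ((\lnot W \to W) \to Y)) \lor \lnot Y): β-rule — branch into T ((W \leftrightarrow \lnot \lnot V) \land ((\lnot W \to W) \to Y))  //  T \lnot Y.
      branch 1.1 (add T ((W \leftrightarrow \lnot \lnot V) \land ((\lnot W \to W) \to Y))):
        T ((W \leftrightarrow \lnot \lnot V) \land ((\lnot W \to W) \to Y)): α-rule — add T (W \leftrightarrow \lnot \lnot V), T ((\lnot W \to W) \to Y).
        T (X \to (\lnot W \to X)): β-rule — branch into F X  //  T (\lnot W \to X).
          branch 1.1.1 (add F X):
            × closes — contains both X and \lnot X.
          branch 1.1.2 (add T (\lnot W \to X)):
            T (W \leftrightarrow \lnot \lnot V): β-rule — branch into T W, T \lnot \lnot V  //  F W, F \lnot \lnot V.
              branch 1.1.2.1 (add T W, T \lnot \lnot V):
                T \lnot \lnot V: drop double negation, giving T V.
                T ((\lnot W \to W) \to Y): β-rule — branch into F (\lnot W \to W)  //  T Y.
                  branch 1.1.2.1.1 (add F (\lnot W \to W)):
                    F (\lnot W \to W): α-rule — add T \lnot W, F W.
                    × closes — contains both W and \lnot W.
                  branch 1.1.2.1.2 (add T Y):
                    T (\lnot W \to X): β-rule — branch into F \lnot W  //  T X.
                      branch 1.1.2.1.2.1 (add F \lnot W):
                        ○ open, literals {V=true, W=true, X=true, Y=true}.
                      branch 1.1.2.1.2.2 (add T X):
                        ○ open, literals {V=true, W=true, X=true, Y=true}.
              branch 1.1.2.2 (add F W, F \lnot \lnot V):
                F \lnot \lnot V: drop double negation, giving F V.
                T ((\lnot W \to W) \to Y): β-rule — branch into F (\lnot W \to W)  //  T Y.
                  branch 1.1.2.2.1 (add F (\lnot W \to W)):
                    F (\lnot W \to W): α-rule — add T \lnot W, F W.
                    T (\lnot W \to X): β-rule — branch into F \lnot W  //  T X.
                      branch 1.1.2.2.1.1 (add F \lnot W):
                        × closes — contains both W and \lnot W.
                      branch 1.1.2.2.1.2 (add T X):
                        ○ open, literals {V=false, W=false, X=true}.
                  branch 1.1.2.2.2 (add T Y):
                    T (\lnot W \to X): β-rule — branch into F \lnot W  //  T X.
                      branch 1.1.2.2.2.1 (add F \lnot W):
                        × closes — contains both W and \lnot W.
                      branch 1.1.2.2.2.2 (add T X):
                        ○ open, literals {V=false, W=false, X=true, Y=true}.
      branch 1.2 (add T \lnot Y):
        T (X \to (\lnot W \to X)): β-rule — branch into F X  //  T (\lnot W \to X).
          branch 1.2.1 (add F X):
            × closes — contains both X and \lnot X.
          branch 1.2.2 (add T (\lnot W \to X)):
            T (\lnot W \to X): β-rule — branch into F \lnot W  //  T X.
              branch 1.2.2.1 (add F \lnot W):
                ○ open, literals {W=true, X=true, Y=false}.
              branch 1.2.2.2 (add T X):
                ○ open, literals {X=true, Y=false}.
  branch 2 (add F (X \to (\lnot W \to X)), F X):
    F (X \to (\lnot W \to X)): α-rule — add T X, F (\lnot W \to X).
    × closes — contains both X and \lnot X.
6 branches closed, 6 open.
Each open branch fixes some atoms; the unmentioned ones are free. Counting distinct full assignments: branch {V=true, W=true, X=true, Y=true} (Z) contributes 2 new; branch {V=true, W=true, X=true, Y=true} (Z) contributes 0 new; branch {V=false, W=false, X=true} (Y, Z) contributes 4 new; branch {V=false, W=false, X=true, Y=true} (Z) contributes 0 new; branch {W=true, X=true, Y=false} (Z, V) contributes 4 new; branch {X=true, Y=false} (Z, W, V) contributes 2 new. Total: 12.

12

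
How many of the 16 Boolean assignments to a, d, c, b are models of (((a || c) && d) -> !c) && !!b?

6

Initial set: {((((a || c) && d) -> !c) && !!b)}.
((((a || c) && d) -> !c) && !!b): α-rule — add (((a || c) && d) -> !c), !!b.
!!b: drop double negation, giving b.
(((a || c) && d) -> !c): β-rule — branch into !((a || c) && d)  //  !c.
  branch 1 (add !((a || c) && d)):
    !((a || c) && d): β-rule — branch into !(a || c)  //  !d.
      branch 1.1 (add !(a || c)):
        !(a || c): α-rule — add !a, !c.
        ○ open, literals {a=false, b=true, c=false}.
      branch 1.2 (add !d):
        ○ open, literals {b=true, d=false}.
  branch 2 (add !c):
    ○ open, literals {b=true, c=false}.
0 branches closed, 3 open.
Each open branch fixes some atoms; the unmentioned ones are free. Counting distinct full assignments: branch {a=false, b=true, c=false} (d) contributes 2 new; branch {b=true, d=false} (a, c) contributes 3 new; branch {b=true, c=false} (a, d) contributes 1 new. Total: 6.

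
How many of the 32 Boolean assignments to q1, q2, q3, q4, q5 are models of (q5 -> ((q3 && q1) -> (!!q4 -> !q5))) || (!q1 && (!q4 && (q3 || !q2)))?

30

Initial set: {((q5 -> ((q3 && q1) -> (!!q4 -> !q5))) || (!q1 && (!q4 && (q3 || !q2))))}.
((q5 -> ((q3 && q1) -> (!!q4 -> !q5))) || (!q1 && (!q4 && (q3 || !q2)))): β-rule — branch into (q5 -> ((q3 && q1) -> (!!q4 -> !q5)))  //  (!q1 && (!q4 && (q3 || !q2))).
  branch 1 (add (q5 -> ((q3 && q1) -> (!!q4 -> !q5)))):
    (q5 -> ((q3 && q1) -> (!!q4 -> !q5))): β-rule — branch into !q5  //  ((q3 && q1) -> (!!q4 -> !q5)).
      branch 1.1 (add !q5):
        ○ open, literals {q5=false}.
      branch 1.2 (add ((q3 && q1) -> (!!q4 -> !q5))):
        ((q3 && q1) -> (!!q4 -> !q5)): β-rule — branch into !(q3 && q1)  //  (!!q4 -> !q5).
          branch 1.2.1 (add !(q3 && q1)):
            !(q3 && q1): β-rule — branch into !q3  //  !q1.
              branch 1.2.1.1 (add !q3):
                ○ open, literals {q3=false}.
              branch 1.2.1.2 (add !q1):
                ○ open, literals {q1=false}.
          branch 1.2.2 (add (!!q4 -> !q5)):
            (!!q4 -> !q5): β-rule — branch into !!!q4  //  !q5.
              branch 1.2.2.1 (add !!!q4):
                !!!q4: drop double negation, giving !q4.
                ○ open, literals {q4=false}.
              branch 1.2.2.2 (add !q5):
                ○ open, literals {q5=false}.
  branch 2 (add (!q1 && (!q4 && (q3 || !q2)))):
    (!q1 && (!q4 && (q3 || !q2))): α-rule — add !q1, (!q4 && (q3 || !q2)).
    (!q4 && (q3 || !q2)): α-rule — add !q4, (q3 || !q2).
    (q3 || !q2): β-rule — branch into q3  //  !q2.
      branch 2.1 (add q3):
        ○ open, literals {q1=false, q3=true, q4=false}.
      branch 2.2 (add !q2):
        ○ open, literals {q1=false, q2=false, q4=false}.
0 branches closed, 7 open.
Each open branch fixes some atoms; the unmentioned ones are free. Counting distinct full assignments: branch {q5=false} (q1, q2, q3, q4) contributes 16 new; branch {q3=false} (q1, q2, q4, q5) contributes 8 new; branch {q1=false} (q2, q3, q4, q5) contributes 4 new; branch {q4=false} (q1, q2, q3, q5) contributes 2 new; branch {q5=false} (q1, q2, q3, q4) contributes 0 new; branch {q1=false, q3=true, q4=false} (q2, q5) contributes 0 new; branch {q1=false, q2=false, q4=false} (q3, q5) contributes 0 new. Total: 30.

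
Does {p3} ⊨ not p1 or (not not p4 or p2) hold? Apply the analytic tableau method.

Initial set: {p3; not (not p1 or (not not p4 or p2))}.
not (not p1 or (not not p4 or p2)): α-rule — add not not p1, not (not not p4 or p2).
not (not not p4 or p2): α-rule — add not not not p4, not p2.
not not not p4: drop double negation, giving not p4.
○ open, literals {p1=1, p2=0, p3=1, p4=0}.
0 branches closed, 1 open.
An open branch gives a countermodel: p1=1, p2=0, p3=1, p4=0 (unmentioned atoms arbitrary); the premises hold there but the conclusion fails.

No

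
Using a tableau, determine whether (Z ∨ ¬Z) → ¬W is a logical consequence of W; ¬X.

No

Initial set: {T W; T ¬X; F ((Z ∨ ¬Z) → ¬W)}.
F ((Z ∨ ¬Z) → ¬W): α-rule — add T (Z ∨ ¬Z), F ¬W.
T (Z ∨ ¬Z): β-rule — branch into T Z  //  T ¬Z.
  branch 1 (add T Z):
    ○ open, literals {W=true, X=false, Z=true}.
  branch 2 (add T ¬Z):
    ○ open, literals {W=true, X=false, Z=false}.
0 branches closed, 2 open.
An open branch gives a countermodel: W=true, X=false, Z=true (unmentioned atoms arbitrary); the premises hold there but the conclusion fails.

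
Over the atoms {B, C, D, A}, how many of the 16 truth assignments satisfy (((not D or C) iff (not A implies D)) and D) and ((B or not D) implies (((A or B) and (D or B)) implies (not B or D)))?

4

Initial set: {T ((((not D or C) iff (not A implies D)) and D) and ((B or not D) implies (((A or B) and (D or B)) implies (not B or D))))}.
T ((((not D or C) iff (not A implies D)) and D) and ((B or not D) implies (((A or B) and (D or B)) implies (not B or D)))): α-rule — add T (((not D or C) iff (not A implies D)) and D), T ((B or not D) implies (((A or B) and (D or B)) implies (not B or D))).
T (((not D or C) iff (not A implies D)) and D): α-rule — add T ((not D or C) iff (not A implies D)), T D.
T ((B or not D) implies (((A or B) and (D or B)) implies (not B or D))): β-rule — branch into F (B or not D)  //  T (((A or B) and (D or B)) implies (not B or D)).
  branch 1 (add F (B or not D)):
    F (B or not D): α-rule — add F B, F not D.
    T ((not D or C) iff (not A implies D)): β-rule — branch into T (not D or C), T (not A implies D)  //  F (not D or C), F (not A implies D).
      branch 1.1 (add T (not D or C), T (not A implies D)):
        T (not D or C): β-rule — branch into T not D  //  T C.
          branch 1.1.1 (add T not D):
            × closes — contains both D and not D.
          branch 1.1.2 (add T C):
            T (not A implies D): β-rule — branch into F not A  //  T D.
              branch 1.1.2.1 (add F not A):
                ○ open, literals {A=T, B=F, C=T, D=T}.
              branch 1.1.2.2 (add T D):
                ○ open, literals {B=F, C=T, D=T}.
      branch 1.2 (add F (not D or C), F (not A implies D)):
        F (not D or C): α-rule — add F not D, F C.
        F (not A implies D): α-rule — add T not A, F D.
        × closes — contains both D and not D.
  branch 2 (add T (((A or B) and (D or B)) implies (not B or D))):
    T ((not D or C) iff (not A implies D)): β-rule — branch into T (not D or C), T (not A implies D)  //  F (not D or C), F (not A implies D).
      branch 2.1 (add T (not D or C), T (not A implies D)):
        T (((A or B) and (D or B)) implies (not B or D)): β-rule — branch into F ((A or B) and (D or B))  //  T (not B or D).
          branch 2.1.1 (add F ((A or B) and (D or B))):
            T (not D or C): β-rule — branch into T not D  //  T C.
              branch 2.1.1.1 (add T not D):
                × closes — contains both D and not D.
              branch 2.1.1.2 (add T C):
                T (not A implies D): β-rule — branch into F not A  //  T D.
                  branch 2.1.1.2.1 (add F not A):
                    F ((A or B) and (D or B)): β-rule — branch into F (A or B)  //  F (D or B).
                      branch 2.1.1.2.1.1 (add F (A or B)):
                        F (A or B): α-rule — add F A, F B.
                        × closes — contains both A and not A.
                      branch 2.1.1.2.1.2 (add F (D or B)):
                        F (D or B): α-rule — add F D, F B.
                        × closes — contains both D and not D.
                  branch 2.1.1.2.2 (add T D):
                    F ((A or B) and (D or B)): β-rule — branch into F (A or B)  //  F (D or B).
                      branch 2.1.1.2.2.1 (add F (A or B)):
                        F (A or B): α-rule — add F A, F B.
                        ○ open, literals {A=F, B=F, C=T, D=T}.
                      branch 2.1.1.2.2.2 (add F (D or B)):
                        F (D or B): α-rule — add F D, F B.
                        × closes — contains both D and not D.
          branch 2.1.2 (add T (not B or D)):
            T (not D or C): β-rule — branch into T not D  //  T C.
              branch 2.1.2.1 (add T not D):
                × closes — contains both D and not D.
              branch 2.1.2.2 (add T C):
                T (not A implies D): β-rule — branch into F not A  //  T D.
                  branch 2.1.2.2.1 (add F not A):
                    T (not B or D): β-rule — branch into T not B  //  T D.
                      branch 2.1.2.2.1.1 (add T not B):
                        ○ open, literals {A=T, B=F, C=T, D=T}.
                      branch 2.1.2.2.1.2 (add T D):
                        ○ open, literals {A=T, C=T, D=T}.
                  branch 2.1.2.2.2 (add T D):
                    T (not B or D): β-rule — branch into T not B  //  T D.
                      branch 2.1.2.2.2.1 (add T not B):
                        ○ open, literals {B=F, C=T, D=T}.
                      branch 2.1.2.2.2.2 (add T D):
                        ○ open, literals {C=T, D=T}.
      branch 2.2 (add F (not D or C), F (not A implies D)):
        F (not D or C): α-rule — add F not D, F C.
        F (not A implies D): α-rule — add T not A, F D.
        × closes — contains both D and not D.
8 branches closed, 7 open.
Each open branch fixes some atoms; the unmentioned ones are free. Counting distinct full assignments: branch {A=T, B=F, C=T, D=T} (none free) contributes 1 new; branch {B=F, C=T, D=T} (A) contributes 1 new; branch {A=F, B=F, C=T, D=T} (none free) contributes 0 new; branch {A=T, B=F, C=T, D=T} (none free) contributes 0 new; branch {A=T, C=T, D=T} (B) contributes 1 new; branch {B=F, C=T, D=T} (A) contributes 0 new; branch {C=T, D=T} (B, A) contributes 1 new. Total: 4.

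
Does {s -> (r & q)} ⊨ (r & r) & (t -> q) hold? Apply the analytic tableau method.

No

Initial set: {(s -> (r & q)); ~((r & r) & (t -> q))}.
(s -> (r & q)): β-rule — branch into ~s  //  (r & q).
  branch 1 (add ~s):
    ~((r & r) & (t -> q)): β-rule — branch into ~(r & r)  //  ~(t -> q).
      branch 1.1 (add ~(r & r)):
        ~(r & r): β-rule — branch into ~r  //  ~r.
          branch 1.1.1 (add ~r):
            ○ open, literals {r=false, s=false}.
          branch 1.1.2 (add ~r):
            ○ open, literals {r=false, s=false}.
      branch 1.2 (add ~(t -> q)):
        ~(t -> q): α-rule — add t, ~q.
        ○ open, literals {q=false, s=false, t=true}.
  branch 2 (add (r & q)):
    (r & q): α-rule — add r, q.
    ~((r & r) & (t -> q)): β-rule — branch into ~(r & r)  //  ~(t -> q).
      branch 2.1 (add ~(r & r)):
        ~(r & r): β-rule — branch into ~r  //  ~r.
          branch 2.1.1 (add ~r):
            × closes — contains both r and ~r.
          branch 2.1.2 (add ~r):
            × closes — contains both r and ~r.
      branch 2.2 (add ~(t -> q)):
        ~(t -> q): α-rule — add t, ~q.
        × closes — contains both q and ~q.
3 branches closed, 3 open.
An open branch gives a countermodel: r=false, s=false (unmentioned atoms arbitrary); the premises hold there but the conclusion fails.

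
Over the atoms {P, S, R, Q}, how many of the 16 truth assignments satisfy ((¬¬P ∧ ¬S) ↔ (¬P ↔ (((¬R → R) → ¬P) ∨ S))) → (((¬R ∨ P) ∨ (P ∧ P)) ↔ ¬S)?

12

Initial set: {(((¬¬P ∧ ¬S) ↔ (¬P ↔ (((¬R → R) → ¬P) ∨ S))) → (((¬R ∨ P) ∨ (P ∧ P)) ↔ ¬S))}.
(((¬¬P ∧ ¬S) ↔ (¬P ↔ (((¬R → R) → ¬P) ∨ S))) → (((¬R ∨ P) ∨ (P ∧ P)) ↔ ¬S)): β-rule — branch into ¬((¬¬P ∧ ¬S) ↔ (¬P ↔ (((¬R → R) → ¬P) ∨ S)))  //  (((¬R ∨ P) ∨ (P ∧ P)) ↔ ¬S).
  branch 1 (add ¬((¬¬P ∧ ¬S) ↔ (¬P ↔ (((¬R → R) → ¬P) ∨ S)))):
    ¬((¬¬P ∧ ¬S) ↔ (¬P ↔ (((¬R → R) → ¬P) ∨ S))): β-rule — branch into (¬¬P ∧ ¬S), ¬(¬P ↔ (((¬R → R) → ¬P) ∨ S))  //  ¬(¬¬P ∧ ¬S), (¬P ↔ (((¬R → R) → ¬P) ∨ S)).
      branch 1.1 (add (¬¬P ∧ ¬S), ¬(¬P ↔ (((¬R → R) → ¬P) ∨ S))):
        (¬¬P ∧ ¬S): α-rule — add ¬¬P, ¬S.
        ¬¬P: drop double negation, giving P.
        ¬(¬P ↔ (((¬R → R) → ¬P) ∨ S)): β-rule — branch into ¬P, ¬(((¬R → R) → ¬P) ∨ S)  //  ¬¬P, (((¬R → R) → ¬P) ∨ S).
          branch 1.1.1 (add ¬P, ¬(((¬R → R) → ¬P) ∨ S)):
            × closes — contains both P and ¬P.
          branch 1.1.2 (add ¬¬P, (((¬R → R) → ¬P) ∨ S)):
            (((¬R → R) → ¬P) ∨ S): β-rule — branch into ((¬R → R) → ¬P)  //  S.
              branch 1.1.2.1 (add ((¬R → R) → ¬P)):
                ((¬R → R) → ¬P): β-rule — branch into ¬(¬R → R)  //  ¬P.
                  branch 1.1.2.1.1 (add ¬(¬R → R)):
                    ¬(¬R → R): α-rule — add ¬R, ¬R.
                    ○ open, literals {P=true, R=false, S=false}.
                  branch 1.1.2.1.2 (add ¬P):
                    × closes — contains both P and ¬P.
              branch 1.1.2.2 (add S):
                × closes — contains both S and ¬S.
      branch 1.2 (add ¬(¬¬P ∧ ¬S), (¬P ↔ (((¬R → R) → ¬P) ∨ S))):
        ¬(¬¬P ∧ ¬S): β-rule — branch into ¬¬¬P  //  ¬¬S.
          branch 1.2.1 (add ¬¬¬P):
            ¬¬¬P: drop double negation, giving ¬P.
            (¬P ↔ (((¬R → R) → ¬P) ∨ S)): β-rule — branch into ¬P, (((¬R → R) → ¬P) ∨ S)  //  ¬¬P, ¬(((¬R → R) → ¬P) ∨ S).
              branch 1.2.1.1 (add ¬P, (((¬R → R) → ¬P) ∨ S)):
                (((¬R → R) → ¬P) ∨ S): β-rule — branch into ((¬R → R) → ¬P)  //  S.
                  branch 1.2.1.1.1 (add ((¬R → R) → ¬P)):
                    ((¬R → R) → ¬P): β-rule — branch into ¬(¬R → R)  //  ¬P.
                      branch 1.2.1.1.1.1 (add ¬(¬R → R)):
                        ¬(¬R → R): α-rule — add ¬R, ¬R.
                        ○ open, literals {P=false, R=false}.
                      branch 1.2.1.1.1.2 (add ¬P):
                        ○ open, literals {P=false}.
                  branch 1.2.1.1.2 (add S):
                    ○ open, literals {P=false, S=true}.
              branch 1.2.1.2 (add ¬¬P, ¬(((¬R → R) → ¬P) ∨ S)):
                × closes — contains both P and ¬P.
          branch 1.2.2 (add ¬¬S):
            (¬P ↔ (((¬R → R) → ¬P) ∨ S)): β-rule — branch into ¬P, (((¬R → R) → ¬P) ∨ S)  //  ¬¬P, ¬(((¬R → R) → ¬P) ∨ S).
              branch 1.2.2.1 (add ¬P, (((¬R → R) → ¬P) ∨ S)):
                (((¬R → R) → ¬P) ∨ S): β-rule — branch into ((¬R → R) → ¬P)  //  S.
                  branch 1.2.2.1.1 (add ((¬R → R) → ¬P)):
                    ((¬R → R) → ¬P): β-rule — branch into ¬(¬R → R)  //  ¬P.
                      branch 1.2.2.1.1.1 (add ¬(¬R → R)):
                        ¬(¬R → R): α-rule — add ¬R, ¬R.
                        ○ open, literals {P=false, R=false, S=true}.
                      branch 1.2.2.1.1.2 (add ¬P):
                        ○ open, literals {P=false, S=true}.
                  branch 1.2.2.1.2 (add S):
                    ○ open, literals {P=false, S=true}.
              branch 1.2.2.2 (add ¬¬P, ¬(((¬R → R) → ¬P) ∨ S)):
                ¬(((¬R → R) → ¬P) ∨ S): α-rule — add ¬((¬R → R) → ¬P), ¬S.
                × closes — contains both S and ¬S.
  branch 2 (add (((¬R ∨ P) ∨ (P ∧ P)) ↔ ¬S)):
    (((¬R ∨ P) ∨ (P ∧ P)) ↔ ¬S): β-rule — branch into ((¬R ∨ P) ∨ (P ∧ P)), ¬S  //  ¬((¬R ∨ P) ∨ (P ∧ P)), ¬¬S.
      branch 2.1 (add ((¬R ∨ P) ∨ (P ∧ P)), ¬S):
        ((¬R ∨ P) ∨ (P ∧ P)): β-rule — branch into (¬R ∨ P)  //  (P ∧ P).
          branch 2.1.1 (add (¬R ∨ P)):
            (¬R ∨ P): β-rule — branch into ¬R  //  P.
              branch 2.1.1.1 (add ¬R):
                ○ open, literals {R=false, S=false}.
              branch 2.1.1.2 (add P):
                ○ open, literals {P=true, S=false}.
          branch 2.1.2 (add (P ∧ P)):
            (P ∧ P): α-rule — add P, P.
            ○ open, literals {P=true, S=false}.
      branch 2.2 (add ¬((¬R ∨ P) ∨ (P ∧ P)), ¬¬S):
        ¬((¬R ∨ P) ∨ (P ∧ P)): α-rule — add ¬(¬R ∨ P), ¬(P ∧ P).
        ¬(¬R ∨ P): α-rule — add ¬¬R, ¬P.
        ¬(P ∧ P): β-rule — branch into ¬P  //  ¬P.
          branch 2.2.1 (add ¬P):
            ○ open, literals {P=false, R=true, S=true}.
          branch 2.2.2 (add ¬P):
            ○ open, literals {P=false, R=true, S=true}.
5 branches closed, 12 open.
Each open branch fixes some atoms; the unmentioned ones are free. Counting distinct full assignments: branch {P=true, R=false, S=false} (Q) contributes 2 new; branch {P=false, R=false} (S, Q) contributes 4 new; branch {P=false} (S, R, Q) contributes 4 new; branch {P=false, S=true} (R, Q) contributes 0 new; branch {P=false, R=false, S=true} (Q) contributes 0 new; branch {P=false, S=true} (R, Q) contributes 0 new; branch {P=false, S=true} (R, Q) contributes 0 new; branch {R=false, S=false} (P, Q) contributes 0 new; branch {P=true, S=false} (R, Q) contributes 2 new; branch {P=true, S=false} (R, Q) contributes 0 new; branch {P=false, R=true, S=true} (Q) contributes 0 new; branch {P=false, R=true, S=true} (Q) contributes 0 new. Total: 12.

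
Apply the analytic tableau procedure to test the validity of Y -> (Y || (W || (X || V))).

Assume the negation and expand:
Initial set: {!(Y -> (Y || (W || (X || V))))}.
!(Y -> (Y || (W || (X || V)))): α-rule — add Y, !(Y || (W || (X || V))).
!(Y || (W || (X || V))): α-rule — add !Y, !(W || (X || V)).
× closes — contains both Y and !Y.
All 1 branch closes.
Every branch closed, so the negation is unsatisfiable and the formula is valid.

Valid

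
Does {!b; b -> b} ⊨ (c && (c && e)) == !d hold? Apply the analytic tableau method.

No

Initial set: {T !b; T (b -> b); F ((c && (c && e)) == !d)}.
T (b -> b): β-rule — branch into F b  //  T b.
  branch 1 (add F b):
    F ((c && (c && e)) == !d): β-rule — branch into T (c && (c && e)), F !d  //  F (c && (c && e)), T !d.
      branch 1.1 (add T (c && (c && e)), F !d):
        T (c && (c && e)): α-rule — add T c, T (c && e).
        T (c && e): α-rule — add T c, T e.
        ○ open, literals {b=false, c=true, d=true, e=true}.
      branch 1.2 (add F (c && (c && e)), T !d):
        F (c && (c && e)): β-rule — branch into F c  //  F (c && e).
          branch 1.2.1 (add F c):
            ○ open, literals {b=false, c=false, d=false}.
          branch 1.2.2 (add F (c && e)):
            F (c && e): β-rule — branch into F c  //  F e.
              branch 1.2.2.1 (add F c):
                ○ open, literals {b=false, c=false, d=false}.
              branch 1.2.2.2 (add F e):
                ○ open, literals {b=false, d=false, e=false}.
  branch 2 (add T b):
    × closes — contains both b and !b.
1 branch closed, 4 open.
An open branch gives a countermodel: b=false, c=true, d=true, e=true (unmentioned atoms arbitrary); the premises hold there but the conclusion fails.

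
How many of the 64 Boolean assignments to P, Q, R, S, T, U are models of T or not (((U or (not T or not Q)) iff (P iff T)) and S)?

Initial set: {(T or not (((U or (not T or not Q)) iff (P iff T)) and S))}.
(T or not (((U or (not T or not Q)) iff (P iff T)) and S)): β-rule — branch into T  //  not (((U or (not T or not Q)) iff (P iff T)) and S).
  branch 1 (add T):
    ○ open, literals {T=1}.
  branch 2 (add not (((U or (not T or not Q)) iff (P iff T)) and S)):
    not (((U or (not T or not Q)) iff (P iff T)) and S): β-rule — branch into not ((U or (not T or not Q)) iff (P iff T))  //  not S.
      branch 2.1 (add not ((U or (not T or not Q)) iff (P iff T))):
        not ((U or (not T or not Q)) iff (P iff T)): β-rule — branch into (U or (not T or not Q)), not (P iff T)  //  not (U or (not T or not Q)), (P iff T).
          branch 2.1.1 (add (U or (not T or not Q)), not (P iff T)):
            (U or (not T or not Q)): β-rule — branch into U  //  (not T or not Q).
              branch 2.1.1.1 (add U):
                not (P iff T): β-rule — branch into P, not T  //  not P, T.
                  branch 2.1.1.1.1 (add P, not T):
                    ○ open, literals {P=1, T=0, U=1}.
                  branch 2.1.1.1.2 (add not P, T):
                    ○ open, literals {P=0, T=1, U=1}.
              branch 2.1.1.2 (add (not T or not Q)):
                not (P iff T): β-rule — branch into P, not T  //  not P, T.
                  branch 2.1.1.2.1 (add P, not T):
                    (not T or not Q): β-rule — branch into not T  //  not Q.
                      branch 2.1.1.2.1.1 (add not T):
                        ○ open, literals {P=1, T=0}.
                      branch 2.1.1.2.1.2 (add not Q):
                        ○ open, literals {P=1, Q=0, T=0}.
                  branch 2.1.1.2.2 (add not P, T):
                    (not T or not Q): β-rule — branch into not T  //  not Q.
                      branch 2.1.1.2.2.1 (add not T):
                        × closes — contains both T and not T.
                      branch 2.1.1.2.2.2 (add not Q):
                        ○ open, literals {P=0, Q=0, T=1}.
          branch 2.1.2 (add not (U or (not T or not Q)), (P iff T)):
            not (U or (not T or not Q)): α-rule — add not U, not (not T or not Q).
            not (not T or not Q): α-rule — add not not T, not not Q.
            (P iff T): β-rule — branch into P, T  //  not P, not T.
              branch 2.1.2.1 (add P, T):
                ○ open, literals {P=1, Q=1, T=1, U=0}.
              branch 2.1.2.2 (add not P, not T):
                × closes — contains both T and not T.
      branch 2.2 (add not S):
        ○ open, literals {S=0}.
2 branches closed, 8 open.
Each open branch fixes some atoms; the unmentioned ones are free. Counting distinct full assignments: branch {T=1} (P, Q, R, S, U) contributes 32 new; branch {P=1, T=0, U=1} (Q, R, S) contributes 8 new; branch {P=0, T=1, U=1} (Q, R, S) contributes 0 new; branch {P=1, T=0} (Q, R, S, U) contributes 8 new; branch {P=1, Q=0, T=0} (R, S, U) contributes 0 new; branch {P=0, Q=0, T=1} (R, S, U) contributes 0 new; branch {P=1, Q=1, T=1, U=0} (R, S) contributes 0 new; branch {S=0} (P, Q, R, T, U) contributes 8 new. Total: 56.

56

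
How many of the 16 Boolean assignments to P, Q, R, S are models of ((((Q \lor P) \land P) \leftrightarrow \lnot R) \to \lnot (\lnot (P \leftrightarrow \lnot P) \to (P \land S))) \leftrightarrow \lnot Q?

Initial set: {(((((Q \lor P) \land P) \leftrightarrow \lnot R) \to \lnot (\lnot (P \leftrightarrow \lnot P) \to (P \land S))) \leftrightarrow \lnot Q)}.
(((((Q \lor P) \land P) \leftrightarrow \lnot R) \to \lnot (\lnot (P \leftrightarrow \lnot P) \to (P \land S))) \leftrightarrow \lnot Q): β-rule — branch into ((((Q \lor P) \land P) \leftrightarrow \lnot R) \to \lnot (\lnot (P \leftrightarrow \lnot P) \to (P \land S))), \lnot Q  //  \lnot ((((Q \lor P) \land P) \leftrightarrow \lnot R) \to \lnot (\lnot (P \leftrightarrow \lnot P) \to (P \land S))), \lnot \lnot Q.
  branch 1 (add ((((Q \lor P) \land P) \leftrightarrow \lnot R) \to \lnot (\lnot (P \leftrightarrow \lnot P) \to (P \land S))), \lnot Q):
    ((((Q \lor P) \land P) \leftrightarrow \lnot R) \to \lnot (\lnot (P \leftrightarrow \lnot P) \to (P \land S))): β-rule — branch into \lnot (((Q \lor P) \land P) \leftrightarrow \lnot R)  //  \lnot (\lnot (P \leftrightarrow \lnot P) \to (P \land S)).
      branch 1.1 (add \lnot (((Q \lor P) \land P) \leftrightarrow \lnot R)):
        \lnot (((Q \lor P) \land P) \leftrightarrow \lnot R): β-rule — branch into ((Q \lor P) \land P), \lnot \lnot R  //  \lnot ((Q \lor P) \land P), \lnot R.
          branch 1.1.1 (add ((Q \lor P) \land P), \lnot \lnot R):
            ((Q \lor P) \land P): α-rule — add (Q \lor P), P.
            (Q \lor P): β-rule — branch into Q  //  P.
              branch 1.1.1.1 (add Q):
                × closes — contains both Q and \lnot Q.
              branch 1.1.1.2 (add P):
                ○ open, literals {P=1, Q=0, R=1}.
          branch 1.1.2 (add \lnot ((Q \lor P) \land P), \lnot R):
            \lnot ((Q \lor P) \land P): β-rule — branch into \lnot (Q \lor P)  //  \lnot P.
              branch 1.1.2.1 (add \lnot (Q \lor P)):
                \lnot (Q \lor P): α-rule — add \lnot Q, \lnot P.
                ○ open, literals {P=0, Q=0, R=0}.
              branch 1.1.2.2 (add \lnot P):
                ○ open, literals {P=0, Q=0, R=0}.
      branch 1.2 (add \lnot (\lnot (P \leftrightarrow \lnot P) \to (P \land S))):
        \lnot (\lnot (P \leftrightarrow \lnot P) \to (P \land S)): α-rule — add \lnot (P \leftrightarrow \lnot P), \lnot (P \land S).
        \lnot (P \leftrightarrow \lnot P): β-rule — branch into P, \lnot \lnot P  //  \lnot P, \lnot P.
          branch 1.2.1 (add P, \lnot \lnot P):
            \lnot (P \land S): β-rule — branch into \lnot P  //  \lnot S.
              branch 1.2.1.1 (add \lnot P):
                × closes — contains both P and \lnot P.
              branch 1.2.1.2 (add \lnot S):
                ○ open, literals {P=1, Q=0, S=0}.
          branch 1.2.2 (add \lnot P, \lnot P):
            \lnot (P \land S): β-rule — branch into \lnot P  //  \lnot S.
              branch 1.2.2.1 (add \lnot P):
                ○ open, literals {P=0, Q=0}.
              branch 1.2.2.2 (add \lnot S):
                ○ open, literals {P=0, Q=0, S=0}.
  branch 2 (add \lnot ((((Q \lor P) \land P) \leftrightarrow \lnot R) \to \lnot (\lnot (P \leftrightarrow \lnot P) \to (P \land S))), \lnot \lnot Q):
    \lnot ((((Q \lor P) \land P) \leftrightarrow \lnot R) \to \lnot (\lnot (P \leftrightarrow \lnot P) \to (P \land S))): α-rule — add (((Q \lor P) \land P) \leftrightarrow \lnot R), \lnot \lnot (\lnot (P \leftrightarrow \lnot P) \to (P \land S)).
    (((Q \lor P) \land P) \leftrightarrow \lnot R): β-rule — branch into ((Q \lor P) \land P), \lnot R  //  \lnot ((Q \lor P) \land P), \lnot \lnot R.
      branch 2.1 (add ((Q \lor P) \land P), \lnot R):
        ((Q \lor P) \land P): α-rule — add (Q \lor P), P.
        \lnot \lnot (\lnot (P \leftrightarrow \lnot P) \to (P \land S)): β-rule — branch into \lnot \lnot (P \leftrightarrow \lnot P)  //  (P \land S).
          branch 2.1.1 (add \lnot \lnot (P \leftrightarrow \lnot P)):
            (Q \lor P): β-rule — branch into Q  //  P.
              branch 2.1.1.1 (add Q):
                \lnot \lnot (P \leftrightarrow \lnot P): β-rule — branch into P, \lnot P  //  \lnot P, \lnot \lnot P.
                  branch 2.1.1.1.1 (add P, \lnot P):
                    × closes — contains both P and \lnot P.
                  branch 2.1.1.1.2 (add \lnot P, \lnot \lnot P):
                    × closes — contains both P and \lnot P.
              branch 2.1.1.2 (add P):
                \lnot \lnot (P \leftrightarrow \lnot P): β-rule — branch into P, \lnot P  //  \lnot P, \lnot \lnot P.
                  branch 2.1.1.2.1 (add P, \lnot P):
                    × closes — contains both P and \lnot P.
                  branch 2.1.1.2.2 (add \lnot P, \lnot \lnot P):
                    × closes — contains both P and \lnot P.
          branch 2.1.2 (add (P \land S)):
            (P \land S): α-rule — add P, S.
            (Q \lor P): β-rule — branch into Q  //  P.
              branch 2.1.2.1 (add Q):
                ○ open, literals {P=1, Q=1, R=0, S=1}.
              branch 2.1.2.2 (add P):
                ○ open, literals {P=1, Q=1, R=0, S=1}.
      branch 2.2 (add \lnot ((Q \lor P) \land P), \lnot \lnot R):
        \lnot \lnot (\lnot (P \leftrightarrow \lnot P) \to (P \land S)): β-rule — branch into \lnot \lnot (P \leftrightarrow \lnot P)  //  (P \land S).
          branch 2.2.1 (add \lnot \lnot (P \leftrightarrow \lnot P)):
            \lnot ((Q \lor P) \land P): β-rule — branch into \lnot (Q \lor P)  //  \lnot P.
              branch 2.2.1.1 (add \lnot (Q \lor P)):
                \lnot (Q \lor P): α-rule — add \lnot Q, \lnot P.
                × closes — contains both Q and \lnot Q.
              branch 2.2.1.2 (add \lnot P):
                \lnot \lnot (P \leftrightarrow \lnot P): β-rule — branch into P, \lnot P  //  \lnot P, \lnot \lnot P.
                  branch 2.2.1.2.1 (add P, \lnot P):
                    × closes — contains both P and \lnot P.
                  branch 2.2.1.2.2 (add \lnot P, \lnot \lnot P):
                    × closes — contains both P and \lnot P.
          branch 2.2.2 (add (P \land S)):
            (P \land S): α-rule — add P, S.
            \lnot ((Q \lor P) \land P): β-rule — branch into \lnot (Q \lor P)  //  \lnot P.
              branch 2.2.2.1 (add \lnot (Q \lor P)):
                \lnot (Q \lor P): α-rule — add \lnot Q, \lnot P.
                × closes — contains both Q and \lnot Q.
              branch 2.2.2.2 (add \lnot P):
                × closes — contains both P and \lnot P.
11 branches closed, 8 open.
Each open branch fixes some atoms; the unmentioned ones are free. Counting distinct full assignments: branch {P=1, Q=0, R=1} (S) contributes 2 new; branch {P=0, Q=0, R=0} (S) contributes 2 new; branch {P=0, Q=0, R=0} (S) contributes 0 new; branch {P=1, Q=0, S=0} (R) contributes 1 new; branch {P=0, Q=0} (R, S) contributes 2 new; branch {P=0, Q=0, S=0} (R) contributes 0 new; branch {P=1, Q=1, R=0, S=1} (none free) contributes 1 new; branch {P=1, Q=1, R=0, S=1} (none free) contributes 0 new. Total: 8.

8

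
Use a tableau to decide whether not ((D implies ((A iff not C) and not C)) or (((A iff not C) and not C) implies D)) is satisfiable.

Unsatisfiable

Initial set: {not ((D implies ((A iff not C) and not C)) or (((A iff not C) and not C) implies D))}.
not ((D implies ((A iff not C) and not C)) or (((A iff not C) and not C) implies D)): α-rule — add not (D implies ((A iff not C) and not C)), not (((A iff not C) and not C) implies D).
not (D implies ((A iff not C) and not C)): α-rule — add D, not ((A iff not C) and not C).
not (((A iff not C) and not C) implies D): α-rule — add ((A iff not C) and not C), not D.
× closes — contains both D and not D.
All 1 branch closes.
Every branch closed; the formula is unsatisfiable.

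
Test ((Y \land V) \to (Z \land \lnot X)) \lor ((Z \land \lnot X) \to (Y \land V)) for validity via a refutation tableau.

Valid

Assume the negation and expand:
Initial set: {\lnot (((Y \land V) \to (Z \land \lnot X)) \lor ((Z \land \lnot X) \to (Y \land V)))}.
\lnot (((Y \land V) \to (Z \land \lnot X)) \lor ((Z \land \lnot X) \to (Y \land V))): α-rule — add \lnot ((Y \land V) \to (Z \land \lnot X)), \lnot ((Z \land \lnot X) \to (Y \land V)).
\lnot ((Y \land V) \to (Z \land \lnot X)): α-rule — add (Y \land V), \lnot (Z \land \lnot X).
\lnot ((Z \land \lnot X) \to (Y \land V)): α-rule — add (Z \land \lnot X), \lnot (Y \land V).
(Y \land V): α-rule — add Y, V.
(Z \land \lnot X): α-rule — add Z, \lnot X.
\lnot (Z \land \lnot X): β-rule — branch into \lnot Z  //  \lnot \lnot X.
  branch 1 (add \lnot Z):
    × closes — contains both Z and \lnot Z.
  branch 2 (add \lnot \lnot X):
    × closes — contains both X and \lnot X.
All 2 branches close.
Every branch closed, so the negation is unsatisfiable and the formula is valid.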